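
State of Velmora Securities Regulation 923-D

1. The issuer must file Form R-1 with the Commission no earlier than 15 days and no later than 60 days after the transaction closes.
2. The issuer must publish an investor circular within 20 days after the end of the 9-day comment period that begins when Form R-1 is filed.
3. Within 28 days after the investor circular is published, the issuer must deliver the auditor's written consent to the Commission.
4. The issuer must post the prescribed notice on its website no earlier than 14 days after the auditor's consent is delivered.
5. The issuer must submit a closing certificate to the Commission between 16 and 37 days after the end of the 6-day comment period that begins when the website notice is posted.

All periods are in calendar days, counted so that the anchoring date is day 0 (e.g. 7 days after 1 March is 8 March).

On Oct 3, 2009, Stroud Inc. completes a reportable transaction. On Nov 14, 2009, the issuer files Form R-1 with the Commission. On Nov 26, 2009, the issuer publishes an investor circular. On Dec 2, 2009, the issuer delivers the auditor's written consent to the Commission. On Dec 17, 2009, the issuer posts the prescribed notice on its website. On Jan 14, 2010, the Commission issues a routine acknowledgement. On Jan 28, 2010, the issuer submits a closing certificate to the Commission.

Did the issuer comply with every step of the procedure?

Step 1: the window is 15–60 days after Oct 3, 2009 (when the transaction closes), so Oct 18, 2009 through Dec 2, 2009; done Nov 14, 2009 — within the window.
Step 2: 20 days after Nov 23, 2009 (end of the 9-day comment period, which began when Form R-1 is filed on Nov 14, 2009) is Dec 13, 2009; completed Nov 26, 2009, before the deadline.
Step 3: 28 days after Nov 26, 2009 (when the investor circular is published) is Dec 24, 2009; done Dec 2, 2009 — timely.
Step 4: the earliest permitted date is 14 days after Dec 2, 2009 (when the auditor's consent is delivered), i.e. Dec 16, 2009; done Dec 17, 2009, after the minimum wait.
Step 5: the window is 16–37 days after Dec 23, 2009 (end of the 6-day comment period, which began when the website notice is posted on Dec 17, 2009), so Jan 8, 2010 through Jan 29, 2010; Jan 28, 2010 falls inside that range.

Yes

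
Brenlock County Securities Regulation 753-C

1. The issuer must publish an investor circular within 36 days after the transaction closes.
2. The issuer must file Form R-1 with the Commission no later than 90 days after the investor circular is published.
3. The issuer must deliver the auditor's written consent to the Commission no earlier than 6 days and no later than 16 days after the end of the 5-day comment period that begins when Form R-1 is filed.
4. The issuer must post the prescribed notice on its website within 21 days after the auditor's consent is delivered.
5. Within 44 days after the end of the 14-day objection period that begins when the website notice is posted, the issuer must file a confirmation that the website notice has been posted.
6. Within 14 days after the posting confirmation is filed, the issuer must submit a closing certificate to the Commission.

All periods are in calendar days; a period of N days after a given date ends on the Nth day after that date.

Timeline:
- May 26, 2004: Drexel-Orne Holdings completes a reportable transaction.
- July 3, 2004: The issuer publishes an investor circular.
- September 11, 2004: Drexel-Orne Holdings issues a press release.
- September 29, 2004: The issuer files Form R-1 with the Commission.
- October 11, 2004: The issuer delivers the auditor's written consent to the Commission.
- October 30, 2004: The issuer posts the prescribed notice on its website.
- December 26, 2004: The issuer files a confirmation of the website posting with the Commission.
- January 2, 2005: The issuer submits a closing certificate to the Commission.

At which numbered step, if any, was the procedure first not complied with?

Step 1

(1) due by May 26, 2004 + 36 days = July 1, 2004; done July 3, 2004 — 2 days late.
Later steps need not be reached.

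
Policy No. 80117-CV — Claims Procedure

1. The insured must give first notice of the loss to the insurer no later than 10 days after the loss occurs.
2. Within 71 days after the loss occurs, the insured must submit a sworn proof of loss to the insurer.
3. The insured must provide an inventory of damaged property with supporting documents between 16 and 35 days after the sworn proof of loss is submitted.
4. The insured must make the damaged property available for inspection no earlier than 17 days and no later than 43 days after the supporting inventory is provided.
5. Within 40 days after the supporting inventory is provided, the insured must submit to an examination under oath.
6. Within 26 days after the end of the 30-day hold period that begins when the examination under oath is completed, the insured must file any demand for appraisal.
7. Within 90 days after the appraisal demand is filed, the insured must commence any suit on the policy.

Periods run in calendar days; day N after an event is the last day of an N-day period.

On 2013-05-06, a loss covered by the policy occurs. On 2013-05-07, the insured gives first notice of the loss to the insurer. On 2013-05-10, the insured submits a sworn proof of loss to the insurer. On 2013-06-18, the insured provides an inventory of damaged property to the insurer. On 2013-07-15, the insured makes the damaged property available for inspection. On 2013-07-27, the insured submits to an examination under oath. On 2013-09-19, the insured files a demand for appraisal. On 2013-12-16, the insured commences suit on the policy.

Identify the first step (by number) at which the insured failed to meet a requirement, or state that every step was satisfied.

Step 3

Step 1 — counting 10 days from 2013-05-06 (when the loss occurs) gives a deadline of 2013-05-16; done 2013-05-07 — timely.
Step 2 — counting 71 days from 2013-05-06 (when the loss occurs) gives a deadline of 2013-07-16; done 2013-05-10 — timely.
Step 3 — 16 and 35 days from 2013-05-10 (when the sworn proof of loss is submitted) are 2013-05-26 and 2013-06-14 respectively; done 2013-06-18 — 4 days after the window closed.
The analysis stops there.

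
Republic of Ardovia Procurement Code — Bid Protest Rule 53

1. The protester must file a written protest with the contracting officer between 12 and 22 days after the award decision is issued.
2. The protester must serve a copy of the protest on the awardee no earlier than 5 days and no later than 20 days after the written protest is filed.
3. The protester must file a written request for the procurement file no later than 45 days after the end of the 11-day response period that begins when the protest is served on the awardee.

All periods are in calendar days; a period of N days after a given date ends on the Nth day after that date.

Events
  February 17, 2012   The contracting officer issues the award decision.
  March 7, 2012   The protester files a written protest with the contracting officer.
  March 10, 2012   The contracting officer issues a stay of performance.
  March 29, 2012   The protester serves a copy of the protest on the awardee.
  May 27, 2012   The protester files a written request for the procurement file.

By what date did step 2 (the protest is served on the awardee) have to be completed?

Step 2 runs from March 7, 2012, when the written protest is filed. The window is 5–20 days after March 7, 2012; it closes on March 27, 2012.

March 27, 2012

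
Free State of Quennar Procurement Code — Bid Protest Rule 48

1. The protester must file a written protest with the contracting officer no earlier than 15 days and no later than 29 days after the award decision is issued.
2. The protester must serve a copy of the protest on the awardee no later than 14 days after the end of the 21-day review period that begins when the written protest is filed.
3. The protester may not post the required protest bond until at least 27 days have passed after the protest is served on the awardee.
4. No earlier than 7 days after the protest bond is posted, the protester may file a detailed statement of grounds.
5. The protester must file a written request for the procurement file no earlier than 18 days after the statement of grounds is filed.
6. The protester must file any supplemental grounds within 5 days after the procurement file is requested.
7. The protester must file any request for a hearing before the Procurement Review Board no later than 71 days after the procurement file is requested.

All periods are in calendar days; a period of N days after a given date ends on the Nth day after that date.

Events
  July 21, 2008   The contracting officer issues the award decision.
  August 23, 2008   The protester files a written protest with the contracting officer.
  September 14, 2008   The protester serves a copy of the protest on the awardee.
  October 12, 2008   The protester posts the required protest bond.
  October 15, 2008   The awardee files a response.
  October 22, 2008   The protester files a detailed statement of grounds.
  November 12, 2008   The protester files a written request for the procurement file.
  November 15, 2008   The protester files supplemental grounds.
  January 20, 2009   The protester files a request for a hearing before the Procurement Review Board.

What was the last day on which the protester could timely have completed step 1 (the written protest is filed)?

August 19, 2008

Step 1 runs from July 21, 2008, when the award decision is issued. The window is 15–29 days after July 21, 2008; it closes on August 19, 2008.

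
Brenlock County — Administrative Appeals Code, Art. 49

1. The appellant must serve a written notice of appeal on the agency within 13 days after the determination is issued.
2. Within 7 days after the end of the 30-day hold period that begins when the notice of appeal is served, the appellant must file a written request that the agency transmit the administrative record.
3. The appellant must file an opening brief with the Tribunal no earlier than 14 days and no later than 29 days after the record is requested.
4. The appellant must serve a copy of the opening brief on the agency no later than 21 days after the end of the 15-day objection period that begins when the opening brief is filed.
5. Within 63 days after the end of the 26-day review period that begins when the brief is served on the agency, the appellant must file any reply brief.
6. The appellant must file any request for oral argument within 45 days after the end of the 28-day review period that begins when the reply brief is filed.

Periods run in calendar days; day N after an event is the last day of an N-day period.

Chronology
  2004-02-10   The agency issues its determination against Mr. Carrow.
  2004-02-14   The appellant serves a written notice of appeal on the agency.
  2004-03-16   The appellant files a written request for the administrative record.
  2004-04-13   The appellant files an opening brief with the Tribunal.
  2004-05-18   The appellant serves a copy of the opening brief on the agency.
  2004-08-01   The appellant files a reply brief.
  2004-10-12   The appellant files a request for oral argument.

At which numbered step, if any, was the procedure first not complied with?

None — every step was satisfied

Step 1 — counting 13 days from 2004-02-10 (when the determination is issued) gives a deadline of 2004-02-23; completed 2004-02-14, before the deadline.
Step 2 — counting 7 days from 2004-03-15 (end of the 30-day hold period, which began when the notice of appeal is served on 2004-02-14) gives a deadline of 2004-03-22; done 2004-03-16 — timely.
Step 3 — 14 and 29 days from 2004-03-16 (when the record is requested) are 2004-03-30 and 2004-04-14 respectively; done 2004-04-13 — within the window.
Step 4 — counting 21 days from 2004-04-28 (end of the 15-day objection period, which began when the opening brief is filed on 2004-04-13) gives a deadline of 2004-05-19; done 2004-05-18 — timely.
Step 5 — counting 63 days from 2004-06-13 (end of the 26-day review period, which began when the brief is served on the agency on 2004-05-18) gives a deadline of 2004-08-15; completed 2004-08-01, before the deadline.
Step 6 — counting 45 days from 2004-08-29 (end of the 28-day review period, which began when the reply brief is filed on 2004-08-01) gives a deadline of 2004-10-13; 2004-10-12 is within that limit.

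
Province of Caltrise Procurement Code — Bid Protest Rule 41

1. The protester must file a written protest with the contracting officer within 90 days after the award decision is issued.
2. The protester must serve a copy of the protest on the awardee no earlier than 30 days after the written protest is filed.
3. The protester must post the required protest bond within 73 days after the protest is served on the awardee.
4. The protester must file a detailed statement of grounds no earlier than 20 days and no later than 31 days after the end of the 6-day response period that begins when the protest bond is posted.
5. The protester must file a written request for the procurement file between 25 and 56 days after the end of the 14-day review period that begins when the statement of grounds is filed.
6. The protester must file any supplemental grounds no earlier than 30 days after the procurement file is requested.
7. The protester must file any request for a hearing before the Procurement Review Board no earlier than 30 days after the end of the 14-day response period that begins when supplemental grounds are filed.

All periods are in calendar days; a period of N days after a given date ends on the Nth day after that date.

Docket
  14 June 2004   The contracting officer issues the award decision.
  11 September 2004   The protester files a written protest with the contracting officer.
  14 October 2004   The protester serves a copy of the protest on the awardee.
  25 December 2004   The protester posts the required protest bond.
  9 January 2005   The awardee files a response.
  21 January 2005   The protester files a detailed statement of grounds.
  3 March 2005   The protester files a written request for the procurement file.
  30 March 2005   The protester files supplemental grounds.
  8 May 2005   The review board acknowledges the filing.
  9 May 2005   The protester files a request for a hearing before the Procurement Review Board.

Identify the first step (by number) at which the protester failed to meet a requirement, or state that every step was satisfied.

Step 6

Step 1 — counting 90 days from 14 June 2004 (when the award decision is issued) gives a deadline of 12 September 2004; 11 September 2004 is within that limit.
Step 2 — must wait 30 days from 11 September 2004 (when the written protest is filed), so not before 11 October 2004; done 14 October 2004 — permitted.
Step 3 — counting 73 days from 14 October 2004 (when the protest is served on the awardee) gives a deadline of 26 December 2004; done 25 December 2004 — timely.
Step 4 — 20 and 31 days from 31 December 2004 (end of the 6-day response period, which began when the protest bond is posted on 25 December 2004) are 20 January 2005 and 31 January 2005 respectively; done 21 January 2005, which is between those dates.
Step 5 — 25 and 56 days from 4 February 2005 (end of the 14-day review period, which began when the statement of grounds is filed on 21 January 2005) are 1 March 2005 and 1 April 2005 respectively; 3 March 2005 falls inside that range.
Step 6 — must wait 30 days from 3 March 2005 (when the procurement file is requested), so not before 2 April 2005; 30 March 2005 is 3 days before the earliest permitted date.
The procedure was therefore not followed at step 6.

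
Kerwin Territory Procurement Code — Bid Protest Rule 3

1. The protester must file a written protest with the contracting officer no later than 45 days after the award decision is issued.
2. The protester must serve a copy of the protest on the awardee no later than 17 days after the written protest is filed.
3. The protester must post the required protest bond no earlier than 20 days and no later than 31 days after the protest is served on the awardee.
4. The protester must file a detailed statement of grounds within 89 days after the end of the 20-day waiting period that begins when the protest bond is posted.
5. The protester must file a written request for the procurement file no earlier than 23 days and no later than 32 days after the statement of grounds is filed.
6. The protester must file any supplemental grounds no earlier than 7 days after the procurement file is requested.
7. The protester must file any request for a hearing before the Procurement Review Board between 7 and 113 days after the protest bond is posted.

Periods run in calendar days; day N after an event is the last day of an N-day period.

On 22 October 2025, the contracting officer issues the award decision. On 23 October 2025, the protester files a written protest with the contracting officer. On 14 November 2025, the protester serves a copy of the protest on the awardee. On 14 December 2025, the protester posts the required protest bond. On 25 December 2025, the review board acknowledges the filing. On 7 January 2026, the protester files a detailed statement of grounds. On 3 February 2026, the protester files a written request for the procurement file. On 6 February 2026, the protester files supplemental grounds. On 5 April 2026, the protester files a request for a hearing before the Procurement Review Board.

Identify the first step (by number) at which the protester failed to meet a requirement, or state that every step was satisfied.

Step 2

(1) due by 22 October 2025 + 45 days = 6 December 2025; done 23 October 2025 — timely.
(2) due by 23 October 2025 + 17 days = 9 November 2025; 14 November 2025 misses that deadline by 5 days.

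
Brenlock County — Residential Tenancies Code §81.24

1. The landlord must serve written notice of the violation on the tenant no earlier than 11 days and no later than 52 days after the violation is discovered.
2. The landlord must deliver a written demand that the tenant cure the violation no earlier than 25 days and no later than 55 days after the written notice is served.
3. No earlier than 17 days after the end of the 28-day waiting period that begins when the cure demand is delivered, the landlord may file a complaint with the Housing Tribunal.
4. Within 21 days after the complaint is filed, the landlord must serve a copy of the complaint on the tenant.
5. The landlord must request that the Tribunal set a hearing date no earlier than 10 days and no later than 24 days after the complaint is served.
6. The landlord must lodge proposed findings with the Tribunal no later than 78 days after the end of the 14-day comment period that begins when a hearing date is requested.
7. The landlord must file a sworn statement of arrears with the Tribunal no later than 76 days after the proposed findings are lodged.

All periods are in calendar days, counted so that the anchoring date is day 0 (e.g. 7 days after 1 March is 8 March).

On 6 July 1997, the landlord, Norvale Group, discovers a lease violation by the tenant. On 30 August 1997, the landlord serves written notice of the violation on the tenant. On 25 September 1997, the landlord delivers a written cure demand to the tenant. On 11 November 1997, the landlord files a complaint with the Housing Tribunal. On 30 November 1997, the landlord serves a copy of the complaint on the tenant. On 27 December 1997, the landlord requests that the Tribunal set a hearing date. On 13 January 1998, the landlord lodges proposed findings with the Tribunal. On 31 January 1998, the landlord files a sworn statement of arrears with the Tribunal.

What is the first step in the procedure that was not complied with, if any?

Step 1: the window is 11–52 days after 6 July 1997 (when the violation is discovered), so 17 July 1997 through 27 August 1997; done 30 August 1997 — 3 days after the window closed.
The procedure was therefore not followed at step 1.

Step 1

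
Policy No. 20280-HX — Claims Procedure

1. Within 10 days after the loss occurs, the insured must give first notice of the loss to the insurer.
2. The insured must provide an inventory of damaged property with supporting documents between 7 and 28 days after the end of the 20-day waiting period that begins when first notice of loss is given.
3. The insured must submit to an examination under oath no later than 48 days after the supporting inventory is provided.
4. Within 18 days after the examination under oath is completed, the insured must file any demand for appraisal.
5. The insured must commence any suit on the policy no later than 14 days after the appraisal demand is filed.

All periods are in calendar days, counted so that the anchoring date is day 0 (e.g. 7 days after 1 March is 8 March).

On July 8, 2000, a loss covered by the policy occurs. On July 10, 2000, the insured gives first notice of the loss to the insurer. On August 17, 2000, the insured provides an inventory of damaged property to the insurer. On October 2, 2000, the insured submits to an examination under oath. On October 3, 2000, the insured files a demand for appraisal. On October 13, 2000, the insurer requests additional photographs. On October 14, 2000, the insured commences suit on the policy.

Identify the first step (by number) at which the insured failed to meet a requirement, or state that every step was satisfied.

None — every step was satisfied

Step 1 — counting 10 days from July 8, 2000 (when the loss occurs) gives a deadline of July 18, 2000; completed July 10, 2000, before the deadline.
Step 2 — 7 and 28 days from July 30, 2000 (end of the 20-day waiting period, which began when first notice of loss is given on July 10, 2000) are August 6, 2000 and August 27, 2000 respectively; done August 17, 2000, which is between those dates.
Step 3 — counting 48 days from August 17, 2000 (when the supporting inventory is provided) gives a deadline of October 4, 2000; October 2, 2000 is within that limit.
Step 4 — counting 18 days from October 2, 2000 (when the examination under oath is completed) gives a deadline of October 20, 2000; October 3, 2000 is within that limit.
Step 5 — counting 14 days from October 3, 2000 (when the appraisal demand is filed) gives a deadline of October 17, 2000; done October 14, 2000 — timely.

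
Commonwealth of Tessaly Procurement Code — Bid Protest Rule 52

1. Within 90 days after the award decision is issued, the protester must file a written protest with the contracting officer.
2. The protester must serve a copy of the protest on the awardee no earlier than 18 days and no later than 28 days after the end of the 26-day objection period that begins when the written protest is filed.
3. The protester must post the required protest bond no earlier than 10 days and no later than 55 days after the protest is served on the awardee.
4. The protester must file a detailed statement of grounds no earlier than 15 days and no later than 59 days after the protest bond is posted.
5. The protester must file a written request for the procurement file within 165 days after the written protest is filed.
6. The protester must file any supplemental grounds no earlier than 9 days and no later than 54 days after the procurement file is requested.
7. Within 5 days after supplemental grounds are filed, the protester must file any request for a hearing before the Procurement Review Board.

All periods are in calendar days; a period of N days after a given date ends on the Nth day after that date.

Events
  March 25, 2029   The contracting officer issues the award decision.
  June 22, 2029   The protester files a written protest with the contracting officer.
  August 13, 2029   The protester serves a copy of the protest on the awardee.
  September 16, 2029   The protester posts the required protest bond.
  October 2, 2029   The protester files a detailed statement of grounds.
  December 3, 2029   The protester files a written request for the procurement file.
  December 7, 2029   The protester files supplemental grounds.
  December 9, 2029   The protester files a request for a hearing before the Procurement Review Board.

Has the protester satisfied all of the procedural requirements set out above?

No

(1) due by March 25, 2029 + 90 days = June 23, 2029; completed June 22, 2029, before the deadline.
(2) the permitted window runs from July 18, 2029 + 18 = August 5, 2029 to July 18, 2029 + 28 = August 15, 2029; August 13, 2029 falls inside that range.
(3) the permitted window runs from August 13, 2029 + 10 = August 23, 2029 to August 13, 2029 + 55 = October 7, 2029; done September 16, 2029, which is between those dates.
(4) the permitted window runs from September 16, 2029 + 15 = October 1, 2029 to September 16, 2029 + 59 = November 14, 2029; done October 2, 2029, which is between those dates.
(5) due by June 22, 2029 + 165 days = December 4, 2029; December 3, 2029 is within that limit.
(6) the permitted window runs from December 3, 2029 + 9 = December 12, 2029 to December 3, 2029 + 54 = January 26, 2030; done December 7, 2029 — 5 days before the window opened.
The analysis stops there.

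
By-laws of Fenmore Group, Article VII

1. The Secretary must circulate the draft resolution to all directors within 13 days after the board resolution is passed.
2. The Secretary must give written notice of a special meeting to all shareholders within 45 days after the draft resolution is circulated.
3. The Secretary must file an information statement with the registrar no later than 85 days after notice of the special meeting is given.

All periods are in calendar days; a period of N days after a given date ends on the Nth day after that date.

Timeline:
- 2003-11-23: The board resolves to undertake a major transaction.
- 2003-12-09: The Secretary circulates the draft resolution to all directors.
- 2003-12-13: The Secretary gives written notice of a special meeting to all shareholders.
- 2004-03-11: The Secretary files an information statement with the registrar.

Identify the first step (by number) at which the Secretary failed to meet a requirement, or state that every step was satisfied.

Step 1 — counting 13 days from 2003-11-23 (when the board resolution is passed) gives a deadline of 2003-12-06; 2003-12-09 misses that deadline by 3 days.

Step 1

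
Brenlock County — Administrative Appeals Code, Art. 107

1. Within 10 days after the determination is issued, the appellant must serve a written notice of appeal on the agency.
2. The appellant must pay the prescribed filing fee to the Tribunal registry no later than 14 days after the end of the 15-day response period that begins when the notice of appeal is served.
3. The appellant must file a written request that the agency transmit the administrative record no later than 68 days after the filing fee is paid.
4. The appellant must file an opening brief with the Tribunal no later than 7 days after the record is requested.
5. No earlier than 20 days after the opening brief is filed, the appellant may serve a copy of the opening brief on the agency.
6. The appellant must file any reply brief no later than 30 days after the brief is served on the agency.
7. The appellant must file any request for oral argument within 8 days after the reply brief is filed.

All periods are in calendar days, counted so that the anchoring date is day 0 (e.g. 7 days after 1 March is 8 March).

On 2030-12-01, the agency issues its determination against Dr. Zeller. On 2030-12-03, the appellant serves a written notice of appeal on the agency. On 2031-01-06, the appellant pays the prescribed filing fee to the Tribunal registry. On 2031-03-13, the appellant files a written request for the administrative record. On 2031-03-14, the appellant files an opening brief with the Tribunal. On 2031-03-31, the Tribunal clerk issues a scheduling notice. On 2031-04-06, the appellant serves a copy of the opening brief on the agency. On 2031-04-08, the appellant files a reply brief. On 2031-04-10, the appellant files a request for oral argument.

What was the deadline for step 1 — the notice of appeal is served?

2030-12-11

Step 1 runs from 2030-12-01, when the determination is issued. 10 days after 2030-12-01 is 2030-12-11.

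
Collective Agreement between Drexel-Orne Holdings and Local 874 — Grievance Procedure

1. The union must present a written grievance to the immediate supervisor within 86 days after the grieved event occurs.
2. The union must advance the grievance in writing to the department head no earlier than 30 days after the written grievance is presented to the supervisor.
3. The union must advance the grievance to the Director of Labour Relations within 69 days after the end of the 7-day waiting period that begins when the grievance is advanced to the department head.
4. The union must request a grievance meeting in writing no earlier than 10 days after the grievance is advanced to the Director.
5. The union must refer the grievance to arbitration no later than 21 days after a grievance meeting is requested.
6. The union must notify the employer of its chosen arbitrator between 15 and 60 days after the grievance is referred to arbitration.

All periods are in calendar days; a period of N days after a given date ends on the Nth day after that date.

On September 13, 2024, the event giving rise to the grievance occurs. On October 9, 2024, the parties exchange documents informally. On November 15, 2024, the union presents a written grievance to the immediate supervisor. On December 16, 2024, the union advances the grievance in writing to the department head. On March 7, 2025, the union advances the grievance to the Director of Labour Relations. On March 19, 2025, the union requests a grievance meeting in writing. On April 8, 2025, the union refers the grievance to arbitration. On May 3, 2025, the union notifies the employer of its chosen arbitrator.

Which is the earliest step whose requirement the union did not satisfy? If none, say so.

Step 3

(1) due by September 13, 2024 + 86 days = December 8, 2024; completed November 15, 2024, before the deadline.
(2) permitted from November 15, 2024 + 30 days = December 15, 2024 onward; done December 16, 2024, after the minimum wait.
(3) due by December 23, 2024 + 69 days = March 2, 2025; done March 7, 2025 — 5 days late.
That is the first point of non-compliance.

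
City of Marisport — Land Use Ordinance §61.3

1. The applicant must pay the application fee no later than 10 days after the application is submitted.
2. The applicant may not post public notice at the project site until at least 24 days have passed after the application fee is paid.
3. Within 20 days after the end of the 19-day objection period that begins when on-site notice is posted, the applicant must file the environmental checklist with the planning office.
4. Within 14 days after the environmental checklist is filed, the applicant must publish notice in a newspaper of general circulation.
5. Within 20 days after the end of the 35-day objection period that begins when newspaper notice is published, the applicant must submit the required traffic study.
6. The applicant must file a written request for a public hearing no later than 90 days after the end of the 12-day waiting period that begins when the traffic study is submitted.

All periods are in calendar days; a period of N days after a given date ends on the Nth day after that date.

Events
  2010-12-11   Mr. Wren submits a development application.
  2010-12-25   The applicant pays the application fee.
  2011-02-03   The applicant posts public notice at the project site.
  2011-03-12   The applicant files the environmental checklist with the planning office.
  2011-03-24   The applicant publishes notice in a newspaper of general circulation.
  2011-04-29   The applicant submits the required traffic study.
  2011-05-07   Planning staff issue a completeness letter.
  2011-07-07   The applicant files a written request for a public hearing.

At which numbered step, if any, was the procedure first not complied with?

Step 1 — counting 10 days from 2010-12-11 (when the application is submitted) gives a deadline of 2010-12-21; 2010-12-25 misses that deadline by 4 days.
The analysis stops there.

Step 1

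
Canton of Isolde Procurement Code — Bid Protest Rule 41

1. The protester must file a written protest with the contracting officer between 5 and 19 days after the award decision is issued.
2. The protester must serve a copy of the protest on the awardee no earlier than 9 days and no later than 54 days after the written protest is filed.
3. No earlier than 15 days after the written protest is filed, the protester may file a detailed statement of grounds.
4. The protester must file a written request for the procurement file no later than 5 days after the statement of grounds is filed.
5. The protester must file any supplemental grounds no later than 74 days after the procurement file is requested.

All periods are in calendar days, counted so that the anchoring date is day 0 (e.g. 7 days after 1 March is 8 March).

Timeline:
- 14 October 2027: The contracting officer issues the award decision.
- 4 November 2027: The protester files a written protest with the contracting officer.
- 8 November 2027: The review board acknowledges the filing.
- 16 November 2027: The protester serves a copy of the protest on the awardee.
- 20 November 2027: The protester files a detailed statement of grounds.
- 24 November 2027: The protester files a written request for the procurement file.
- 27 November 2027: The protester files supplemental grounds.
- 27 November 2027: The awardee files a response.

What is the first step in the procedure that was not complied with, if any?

Step 1: the window is 5–19 days after 14 October 2027 (when the award decision is issued), so 19 October 2027 through 2 November 2027; 4 November 2027 is 2 days past the end of the window.

Step 1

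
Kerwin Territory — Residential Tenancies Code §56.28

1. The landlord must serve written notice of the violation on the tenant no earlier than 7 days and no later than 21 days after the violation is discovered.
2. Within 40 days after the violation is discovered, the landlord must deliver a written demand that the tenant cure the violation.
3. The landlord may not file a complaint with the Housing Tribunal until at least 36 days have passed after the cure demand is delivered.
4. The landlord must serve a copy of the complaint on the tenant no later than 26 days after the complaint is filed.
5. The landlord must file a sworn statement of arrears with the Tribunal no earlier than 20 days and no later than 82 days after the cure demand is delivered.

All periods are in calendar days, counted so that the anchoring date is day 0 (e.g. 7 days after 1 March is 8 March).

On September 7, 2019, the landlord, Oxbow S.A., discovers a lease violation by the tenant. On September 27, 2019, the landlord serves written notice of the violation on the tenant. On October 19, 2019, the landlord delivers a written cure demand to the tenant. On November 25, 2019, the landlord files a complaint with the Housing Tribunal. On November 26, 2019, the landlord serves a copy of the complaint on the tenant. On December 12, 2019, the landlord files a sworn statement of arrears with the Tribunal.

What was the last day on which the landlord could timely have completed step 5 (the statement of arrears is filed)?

January 9, 2020

Step 5 runs from October 19, 2019, when the cure demand is delivered. The window is 20–82 days after October 19, 2019; it closes on January 9, 2020.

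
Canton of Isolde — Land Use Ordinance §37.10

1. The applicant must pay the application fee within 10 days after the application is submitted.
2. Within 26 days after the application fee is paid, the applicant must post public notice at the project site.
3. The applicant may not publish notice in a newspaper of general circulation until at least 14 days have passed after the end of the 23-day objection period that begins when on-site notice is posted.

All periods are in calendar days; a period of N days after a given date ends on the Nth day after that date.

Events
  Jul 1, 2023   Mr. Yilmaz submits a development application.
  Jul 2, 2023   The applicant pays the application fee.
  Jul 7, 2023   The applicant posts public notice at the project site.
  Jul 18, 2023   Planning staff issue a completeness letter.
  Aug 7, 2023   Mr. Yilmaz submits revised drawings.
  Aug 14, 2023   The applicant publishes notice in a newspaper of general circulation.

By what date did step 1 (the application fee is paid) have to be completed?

Step 1 runs from Jul 1, 2023, when the application is submitted. 10 days after Jul 1, 2023 is Jul 11, 2023.

Jul 11, 2023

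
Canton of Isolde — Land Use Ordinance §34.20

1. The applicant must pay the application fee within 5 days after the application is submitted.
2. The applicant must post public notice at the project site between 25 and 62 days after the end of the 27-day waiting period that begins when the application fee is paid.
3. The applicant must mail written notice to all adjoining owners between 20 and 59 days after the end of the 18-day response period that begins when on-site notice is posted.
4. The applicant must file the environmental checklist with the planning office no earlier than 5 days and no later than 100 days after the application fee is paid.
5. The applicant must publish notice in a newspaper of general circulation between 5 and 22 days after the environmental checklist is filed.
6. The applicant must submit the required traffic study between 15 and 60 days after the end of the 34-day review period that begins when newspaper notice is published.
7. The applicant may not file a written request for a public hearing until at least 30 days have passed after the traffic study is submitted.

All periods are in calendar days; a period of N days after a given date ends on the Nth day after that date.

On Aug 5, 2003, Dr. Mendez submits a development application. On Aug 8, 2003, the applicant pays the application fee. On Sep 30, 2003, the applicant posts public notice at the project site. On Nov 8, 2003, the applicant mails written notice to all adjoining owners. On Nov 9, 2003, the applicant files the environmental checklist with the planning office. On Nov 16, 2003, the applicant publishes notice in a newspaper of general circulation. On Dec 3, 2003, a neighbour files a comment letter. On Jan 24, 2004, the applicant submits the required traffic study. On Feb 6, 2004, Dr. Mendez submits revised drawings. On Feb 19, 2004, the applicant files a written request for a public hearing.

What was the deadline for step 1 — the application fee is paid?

Step 1 runs from Aug 5, 2003, when the application is submitted. 5 days after Aug 5, 2003 is Aug 10, 2003.

Aug 10, 2003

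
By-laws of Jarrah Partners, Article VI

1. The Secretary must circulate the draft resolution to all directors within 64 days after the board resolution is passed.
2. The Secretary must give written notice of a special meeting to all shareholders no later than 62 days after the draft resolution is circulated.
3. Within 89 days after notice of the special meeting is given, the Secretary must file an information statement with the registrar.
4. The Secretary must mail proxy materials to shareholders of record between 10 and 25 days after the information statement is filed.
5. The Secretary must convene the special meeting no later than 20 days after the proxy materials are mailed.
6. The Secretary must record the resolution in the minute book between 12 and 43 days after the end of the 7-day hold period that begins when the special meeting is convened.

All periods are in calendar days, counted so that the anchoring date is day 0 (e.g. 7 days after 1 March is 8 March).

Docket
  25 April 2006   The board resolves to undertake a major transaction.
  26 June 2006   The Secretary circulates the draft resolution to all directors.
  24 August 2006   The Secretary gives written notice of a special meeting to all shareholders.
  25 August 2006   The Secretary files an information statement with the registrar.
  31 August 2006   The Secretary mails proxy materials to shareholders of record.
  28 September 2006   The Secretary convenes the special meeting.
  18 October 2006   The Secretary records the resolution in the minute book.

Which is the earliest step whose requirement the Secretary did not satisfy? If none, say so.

Step 1: 64 days after 25 April 2006 (when the board resolution is passed) is 28 June 2006; 26 June 2006 is within that limit.
Step 2: 62 days after 26 June 2006 (when the draft resolution is circulated) is 27 August 2006; done 24 August 2006 — timely.
Step 3: 89 days after 24 August 2006 (when notice of the special meeting is given) is 21 November 2006; completed 25 August 2006, before the deadline.
Step 4: the window is 10–25 days after 25 August 2006 (when the information statement is filed), so 4 September 2006 through 19 September 2006; done 31 August 2006 — 4 days before the window opened.

Step 4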